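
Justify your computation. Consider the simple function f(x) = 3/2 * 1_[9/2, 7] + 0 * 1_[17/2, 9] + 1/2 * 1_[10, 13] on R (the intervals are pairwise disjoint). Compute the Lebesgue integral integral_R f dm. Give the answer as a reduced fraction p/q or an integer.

For a simple function f = sum_i c_i * 1_{A_i} with disjoint A_i,
  integral f dm = sum_i c_i * m(A_i).
Lengths of the A_i:
  m(A_1) = 7 - 9/2 = 5/2.
  m(A_2) = 9 - 17/2 = 1/2.
  m(A_3) = 13 - 10 = 3.
Contributions c_i * m(A_i):
  (3/2) * (5/2) = 15/4.
  (0) * (1/2) = 0.
  (1/2) * (3) = 3/2.
Total: 15/4 + 0 + 3/2 = 21/4.

21/4


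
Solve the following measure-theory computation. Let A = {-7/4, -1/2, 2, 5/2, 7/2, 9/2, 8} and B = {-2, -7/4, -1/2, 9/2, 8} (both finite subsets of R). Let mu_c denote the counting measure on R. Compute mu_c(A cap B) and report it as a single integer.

Counting measure on a finite set equals cardinality. mu_c(A cap B) = |A cap B| (elements appearing in both).
Enumerating the elements of A that also lie in B gives 4 element(s).
So mu_c(A cap B) = 4.

4


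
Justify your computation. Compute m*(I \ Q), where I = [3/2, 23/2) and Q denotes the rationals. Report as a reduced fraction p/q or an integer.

The interval I = [3/2, 23/2) has m(I) = 23/2 - 3/2 = 10 (endpoints are measure-zero, so open/closed/half-open agree). Write I = (I cap Q) u (I \ Q). The rationals in I are countable, so m*(I cap Q) = 0 (cover each rational by intervals whose total length is arbitrarily small). By countable subadditivity m*(I) <= m*(I cap Q) + m*(I \ Q), hence m*(I \ Q) >= m(I) = 10. The reverse inequality m*(I \ Q) <= m*(I) = 10 is trivial since (I \ Q) is a subset of I. Therefore m*(I \ Q) = 10.

10


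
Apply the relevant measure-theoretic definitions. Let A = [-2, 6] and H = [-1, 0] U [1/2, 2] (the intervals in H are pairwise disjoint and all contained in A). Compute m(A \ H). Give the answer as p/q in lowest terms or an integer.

The ambient interval has length m(A) = 6 - (-2) = 8.
Since the holes are disjoint and sit inside A, by finite additivity
  m(H) = sum_i (b_i - a_i), and m(A \ H) = m(A) - m(H).
Computing the hole measures:
  m(H_1) = 0 - (-1) = 1.
  m(H_2) = 2 - 1/2 = 3/2.
Summed: m(H) = 1 + 3/2 = 5/2.
So m(A \ H) = 8 - 5/2 = 11/2.

11/2


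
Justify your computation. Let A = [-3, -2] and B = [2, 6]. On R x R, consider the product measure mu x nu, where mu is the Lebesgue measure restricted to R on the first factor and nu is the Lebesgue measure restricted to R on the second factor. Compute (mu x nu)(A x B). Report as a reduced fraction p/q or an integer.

For a measurable rectangle A x B, the product measure satisfies
  (mu x nu)(A x B) = mu(A) * nu(B).
  mu(A) = 1.
  nu(B) = 4.
  (mu x nu)(A x B) = 1 * 4 = 4.

4


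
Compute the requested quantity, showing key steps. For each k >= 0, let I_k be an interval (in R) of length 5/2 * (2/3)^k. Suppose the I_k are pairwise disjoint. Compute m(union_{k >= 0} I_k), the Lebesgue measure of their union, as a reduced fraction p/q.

By countable additivity of the Lebesgue measure on pairwise disjoint measurable sets,
  m(union_{k >= 0} I_k) = sum_{k >= 0} m(I_k) = sum_{k >= 0} a * r^k,
  with a = 5/2 and r = 2/3.
Since 0 < r = 2/3 < 1, the geometric series converges:
  sum_{k >= 0} a * r^k = a / (1 - r).
  = 5/2 / (1 - 2/3)
  = 5/2 / (1/3)
  = 15/2.

15/2


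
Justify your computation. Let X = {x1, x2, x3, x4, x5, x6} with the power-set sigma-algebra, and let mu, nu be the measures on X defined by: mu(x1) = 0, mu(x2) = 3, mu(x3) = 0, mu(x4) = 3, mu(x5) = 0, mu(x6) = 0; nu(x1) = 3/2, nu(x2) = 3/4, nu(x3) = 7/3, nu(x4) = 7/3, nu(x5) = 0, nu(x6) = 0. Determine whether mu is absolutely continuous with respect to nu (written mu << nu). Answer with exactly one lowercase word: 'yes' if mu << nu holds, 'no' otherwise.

mu << nu means: every nu-null measurable set is also mu-null; equivalently, for every atom x, if nu({x}) = 0 then mu({x}) = 0.
Checking each atom:
  x1: nu = 3/2 > 0 -> no constraint.
  x2: nu = 3/4 > 0 -> no constraint.
  x3: nu = 7/3 > 0 -> no constraint.
  x4: nu = 7/3 > 0 -> no constraint.
  x5: nu = 0, mu = 0 -> consistent with mu << nu.
  x6: nu = 0, mu = 0 -> consistent with mu << nu.
No atom violates the condition. Therefore mu << nu.

yes


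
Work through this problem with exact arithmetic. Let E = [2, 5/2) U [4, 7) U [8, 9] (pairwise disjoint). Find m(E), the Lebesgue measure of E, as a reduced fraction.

For pairwise disjoint intervals, m(union_i I_i) = sum_i m(I_i),
and m is invariant under swapping open/closed endpoints (single points have measure 0).
So m(E) = sum_i (b_i - a_i).
  I_1 has length 5/2 - 2 = 1/2.
  I_2 has length 7 - 4 = 3.
  I_3 has length 9 - 8 = 1.
Summing:
  m(E) = 1/2 + 3 + 1 = 9/2.

9/2


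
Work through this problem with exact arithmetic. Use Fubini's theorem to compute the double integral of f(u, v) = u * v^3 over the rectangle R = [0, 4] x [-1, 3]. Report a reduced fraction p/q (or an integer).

f(u, v) is a tensor product of a function of u and a function of v, and both factors are bounded continuous (hence Lebesgue integrable) on the rectangle, so Fubini's theorem applies:
  integral_R f d(m x m) = (integral_a1^b1 u du) * (integral_a2^b2 v^3 dv).
Inner integral in u: integral_{0}^{4} u du = (4^2 - 0^2)/2
  = 8.
Inner integral in v: integral_{-1}^{3} v^3 dv = (3^4 - (-1)^4)/4
  = 20.
Product: (8) * (20) = 160.

160


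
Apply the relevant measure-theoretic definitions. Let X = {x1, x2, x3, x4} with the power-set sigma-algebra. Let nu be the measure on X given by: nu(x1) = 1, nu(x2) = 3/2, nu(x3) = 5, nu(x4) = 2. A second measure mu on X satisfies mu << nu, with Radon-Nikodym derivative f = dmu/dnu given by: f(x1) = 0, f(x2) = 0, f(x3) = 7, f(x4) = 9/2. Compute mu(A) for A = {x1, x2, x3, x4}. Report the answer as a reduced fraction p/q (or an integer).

By the defining property of the Radon-Nikodym derivative, for every measurable set A,
  mu(A) = integral_A f dnu.
Since nu is a discrete measure concentrated on the atoms of X, the integral over A reduces to the sum
  mu(A) = sum_{x in A} f(x) * nu({x}).
Computing each term:
  x1: f(x1) * nu(x1) = 0 * 1 = 0.
  x2: f(x2) * nu(x2) = 0 * 3/2 = 0.
  x3: f(x3) * nu(x3) = 7 * 5 = 35.
  x4: f(x4) * nu(x4) = 9/2 * 2 = 9.
Summing: mu(A) = 0 + 0 + 35 + 9 = 44.

44


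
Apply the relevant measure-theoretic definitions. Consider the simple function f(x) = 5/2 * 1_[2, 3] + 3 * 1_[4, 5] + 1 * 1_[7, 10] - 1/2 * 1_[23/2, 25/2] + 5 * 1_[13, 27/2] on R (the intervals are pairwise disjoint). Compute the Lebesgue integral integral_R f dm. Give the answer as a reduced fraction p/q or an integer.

For a simple function f = sum_i c_i * 1_{A_i} with disjoint A_i,
  integral f dm = sum_i c_i * m(A_i).
Lengths of the A_i:
  m(A_1) = 3 - 2 = 1.
  m(A_2) = 5 - 4 = 1.
  m(A_3) = 10 - 7 = 3.
  m(A_4) = 25/2 - 23/2 = 1.
  m(A_5) = 27/2 - 13 = 1/2.
Contributions c_i * m(A_i):
  (5/2) * (1) = 5/2.
  (3) * (1) = 3.
  (1) * (3) = 3.
  (-1/2) * (1) = -1/2.
  (5) * (1/2) = 5/2.
Total: 5/2 + 3 + 3 - 1/2 + 5/2 = 21/2.

21/2


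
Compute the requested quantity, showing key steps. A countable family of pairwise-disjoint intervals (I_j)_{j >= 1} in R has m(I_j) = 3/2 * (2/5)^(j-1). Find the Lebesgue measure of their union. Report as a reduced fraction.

By countable additivity of the Lebesgue measure on pairwise disjoint measurable sets,
  m(union_{j >= 1} I_j) = sum_{j >= 1} m(I_j) = sum_{j >= 1} a * r^(j-1),
  with a = 3/2 and r = 2/5.
Since 0 < r = 2/5 < 1, the geometric series converges:
  sum_{j >= 1} a * r^(j-1) = a / (1 - r).
  = 3/2 / (1 - 2/5)
  = 3/2 / (3/5)
  = 5/2.

5/2


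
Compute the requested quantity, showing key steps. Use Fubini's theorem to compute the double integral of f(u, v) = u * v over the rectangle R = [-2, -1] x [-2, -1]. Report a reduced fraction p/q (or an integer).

f(u, v) is a tensor product of a function of u and a function of v, and both factors are bounded continuous (hence Lebesgue integrable) on the rectangle, so Fubini's theorem applies:
  integral_R f d(m x m) = (integral_a1^b1 u du) * (integral_a2^b2 v dv).
Inner integral in u: integral_{-2}^{-1} u du = ((-1)^2 - (-2)^2)/2
  = -3/2.
Inner integral in v: integral_{-2}^{-1} v dv = ((-1)^2 - (-2)^2)/2
  = -3/2.
Product: (-3/2) * (-3/2) = 9/4.

9/4


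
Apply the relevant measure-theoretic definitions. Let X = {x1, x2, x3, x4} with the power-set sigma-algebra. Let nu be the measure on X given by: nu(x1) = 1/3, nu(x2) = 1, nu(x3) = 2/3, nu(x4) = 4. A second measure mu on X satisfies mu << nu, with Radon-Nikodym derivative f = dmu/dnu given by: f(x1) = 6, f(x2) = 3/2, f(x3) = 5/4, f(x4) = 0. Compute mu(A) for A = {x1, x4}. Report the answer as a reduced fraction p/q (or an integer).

By the defining property of the Radon-Nikodym derivative, for every measurable set A,
  mu(A) = integral_A f dnu.
Since nu is a discrete measure concentrated on the atoms of X, the integral over A reduces to the sum
  mu(A) = sum_{x in A} f(x) * nu({x}).
Computing each term:
  x1: f(x1) * nu(x1) = 6 * 1/3 = 2.
  x4: f(x4) * nu(x4) = 0 * 4 = 0.
Summing: mu(A) = 2 + 0 = 2.

2


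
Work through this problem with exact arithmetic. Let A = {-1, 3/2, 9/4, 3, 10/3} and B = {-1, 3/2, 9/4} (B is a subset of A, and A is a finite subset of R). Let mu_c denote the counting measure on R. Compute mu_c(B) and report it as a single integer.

Counting measure assigns mu_c(E) = |E| (number of elements) when E is finite.
B has 3 element(s), so mu_c(B) = 3.

3


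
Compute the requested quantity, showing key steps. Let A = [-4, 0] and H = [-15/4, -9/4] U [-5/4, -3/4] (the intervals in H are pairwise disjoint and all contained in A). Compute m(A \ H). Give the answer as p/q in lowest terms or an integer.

The ambient interval has length m(A) = 0 - (-4) = 4.
Since the holes are disjoint and sit inside A, by finite additivity
  m(H) = sum_i (b_i - a_i), and m(A \ H) = m(A) - m(H).
Computing the hole measures:
  m(H_1) = -9/4 - (-15/4) = 3/2.
  m(H_2) = -3/4 - (-5/4) = 1/2.
Summed: m(H) = 3/2 + 1/2 = 2.
So m(A \ H) = 4 - 2 = 2.

2


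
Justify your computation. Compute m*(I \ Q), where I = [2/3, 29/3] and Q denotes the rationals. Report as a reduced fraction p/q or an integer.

The interval I = [2/3, 29/3] has m(I) = 29/3 - 2/3 = 9 (endpoints are measure-zero, so open/closed/half-open agree). Write I = (I cap Q) u (I \ Q). The rationals in I are countable, so m*(I cap Q) = 0 (cover each rational by intervals whose total length is arbitrarily small). By countable subadditivity m*(I) <= m*(I cap Q) + m*(I \ Q), hence m*(I \ Q) >= m(I) = 9. The reverse inequality m*(I \ Q) <= m*(I) = 9 is trivial since (I \ Q) is a subset of I. Therefore m*(I \ Q) = 9.

9


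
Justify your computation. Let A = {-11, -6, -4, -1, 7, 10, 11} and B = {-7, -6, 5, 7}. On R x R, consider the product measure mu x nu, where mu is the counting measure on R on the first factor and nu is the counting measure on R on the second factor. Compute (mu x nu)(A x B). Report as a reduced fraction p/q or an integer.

For a measurable rectangle A x B, the product measure satisfies
  (mu x nu)(A x B) = mu(A) * nu(B).
  mu(A) = 7.
  nu(B) = 4.
  (mu x nu)(A x B) = 7 * 4 = 28.

28


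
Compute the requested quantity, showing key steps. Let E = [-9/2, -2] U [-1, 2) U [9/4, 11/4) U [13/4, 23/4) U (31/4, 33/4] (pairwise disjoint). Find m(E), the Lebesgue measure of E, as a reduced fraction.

For pairwise disjoint intervals, m(union_i I_i) = sum_i m(I_i),
and m is invariant under swapping open/closed endpoints (single points have measure 0).
So m(E) = sum_i (b_i - a_i).
  I_1 has length -2 - (-9/2) = 5/2.
  I_2 has length 2 - (-1) = 3.
  I_3 has length 11/4 - 9/4 = 1/2.
  I_4 has length 23/4 - 13/4 = 5/2.
  I_5 has length 33/4 - 31/4 = 1/2.
Summing:
  m(E) = 5/2 + 3 + 1/2 + 5/2 + 1/2 = 9.

9


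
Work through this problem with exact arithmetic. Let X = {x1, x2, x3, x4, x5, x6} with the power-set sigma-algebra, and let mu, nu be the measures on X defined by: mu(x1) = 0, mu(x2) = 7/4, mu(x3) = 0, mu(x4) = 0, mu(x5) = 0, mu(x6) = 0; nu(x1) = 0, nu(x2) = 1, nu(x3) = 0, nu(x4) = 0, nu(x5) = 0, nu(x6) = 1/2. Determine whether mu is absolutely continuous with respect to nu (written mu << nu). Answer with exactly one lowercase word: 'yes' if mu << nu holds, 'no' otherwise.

mu << nu means: every nu-null measurable set is also mu-null; equivalently, for every atom x, if nu({x}) = 0 then mu({x}) = 0.
Checking each atom:
  x1: nu = 0, mu = 0 -> consistent with mu << nu.
  x2: nu = 1 > 0 -> no constraint.
  x3: nu = 0, mu = 0 -> consistent with mu << nu.
  x4: nu = 0, mu = 0 -> consistent with mu << nu.
  x5: nu = 0, mu = 0 -> consistent with mu << nu.
  x6: nu = 1/2 > 0 -> no constraint.
No atom violates the condition. Therefore mu << nu.

yes


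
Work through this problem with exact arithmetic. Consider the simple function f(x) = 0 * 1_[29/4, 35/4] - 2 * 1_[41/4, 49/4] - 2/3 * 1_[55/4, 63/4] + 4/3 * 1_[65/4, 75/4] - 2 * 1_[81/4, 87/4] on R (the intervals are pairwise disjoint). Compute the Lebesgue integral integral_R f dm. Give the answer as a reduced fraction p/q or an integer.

For a simple function f = sum_i c_i * 1_{A_i} with disjoint A_i,
  integral f dm = sum_i c_i * m(A_i).
Lengths of the A_i:
  m(A_1) = 35/4 - 29/4 = 3/2.
  m(A_2) = 49/4 - 41/4 = 2.
  m(A_3) = 63/4 - 55/4 = 2.
  m(A_4) = 75/4 - 65/4 = 5/2.
  m(A_5) = 87/4 - 81/4 = 3/2.
Contributions c_i * m(A_i):
  (0) * (3/2) = 0.
  (-2) * (2) = -4.
  (-2/3) * (2) = -4/3.
  (4/3) * (5/2) = 10/3.
  (-2) * (3/2) = -3.
Total: 0 - 4 - 4/3 + 10/3 - 3 = -5.

-5


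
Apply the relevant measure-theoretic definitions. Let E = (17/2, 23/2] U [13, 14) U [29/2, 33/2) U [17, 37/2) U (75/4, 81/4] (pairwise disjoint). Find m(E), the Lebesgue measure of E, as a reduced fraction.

For pairwise disjoint intervals, m(union_i I_i) = sum_i m(I_i),
and m is invariant under swapping open/closed endpoints (single points have measure 0).
So m(E) = sum_i (b_i - a_i).
  I_1 has length 23/2 - 17/2 = 3.
  I_2 has length 14 - 13 = 1.
  I_3 has length 33/2 - 29/2 = 2.
  I_4 has length 37/2 - 17 = 3/2.
  I_5 has length 81/4 - 75/4 = 3/2.
Summing:
  m(E) = 3 + 1 + 2 + 3/2 + 3/2 = 9.

9


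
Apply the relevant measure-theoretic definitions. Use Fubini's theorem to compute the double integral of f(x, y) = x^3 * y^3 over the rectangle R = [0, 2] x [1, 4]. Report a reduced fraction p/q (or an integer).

f(x, y) is a tensor product of a function of x and a function of y, and both factors are bounded continuous (hence Lebesgue integrable) on the rectangle, so Fubini's theorem applies:
  integral_R f d(m x m) = (integral_a1^b1 x^3 dx) * (integral_a2^b2 y^3 dy).
Inner integral in x: integral_{0}^{2} x^3 dx = (2^4 - 0^4)/4
  = 4.
Inner integral in y: integral_{1}^{4} y^3 dy = (4^4 - 1^4)/4
  = 255/4.
Product: (4) * (255/4) = 255.

255


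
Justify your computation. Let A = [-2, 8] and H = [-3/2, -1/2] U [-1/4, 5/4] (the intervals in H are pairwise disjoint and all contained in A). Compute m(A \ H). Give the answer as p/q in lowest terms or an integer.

The ambient interval has length m(A) = 8 - (-2) = 10.
Since the holes are disjoint and sit inside A, by finite additivity
  m(H) = sum_i (b_i - a_i), and m(A \ H) = m(A) - m(H).
Computing the hole measures:
  m(H_1) = -1/2 - (-3/2) = 1.
  m(H_2) = 5/4 - (-1/4) = 3/2.
Summed: m(H) = 1 + 3/2 = 5/2.
So m(A \ H) = 10 - 5/2 = 15/2.

15/2


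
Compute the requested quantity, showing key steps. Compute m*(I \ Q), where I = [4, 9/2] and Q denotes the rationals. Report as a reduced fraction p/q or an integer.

The interval I = [4, 9/2] has m(I) = 9/2 - 4 = 1/2 (endpoints are measure-zero, so open/closed/half-open agree). Write I = (I cap Q) u (I \ Q). The rationals in I are countable, so m*(I cap Q) = 0 (cover each rational by intervals whose total length is arbitrarily small). By countable subadditivity m*(I) <= m*(I cap Q) + m*(I \ Q), hence m*(I \ Q) >= m(I) = 1/2. The reverse inequality m*(I \ Q) <= m*(I) = 1/2 is trivial since (I \ Q) is a subset of I. Therefore m*(I \ Q) = 1/2.

1/2


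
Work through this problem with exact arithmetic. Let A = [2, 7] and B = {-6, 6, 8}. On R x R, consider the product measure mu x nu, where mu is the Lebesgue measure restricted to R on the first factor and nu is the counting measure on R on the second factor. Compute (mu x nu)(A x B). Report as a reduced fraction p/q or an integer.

For a measurable rectangle A x B, the product measure satisfies
  (mu x nu)(A x B) = mu(A) * nu(B).
  mu(A) = 5.
  nu(B) = 3.
  (mu x nu)(A x B) = 5 * 3 = 15.

15


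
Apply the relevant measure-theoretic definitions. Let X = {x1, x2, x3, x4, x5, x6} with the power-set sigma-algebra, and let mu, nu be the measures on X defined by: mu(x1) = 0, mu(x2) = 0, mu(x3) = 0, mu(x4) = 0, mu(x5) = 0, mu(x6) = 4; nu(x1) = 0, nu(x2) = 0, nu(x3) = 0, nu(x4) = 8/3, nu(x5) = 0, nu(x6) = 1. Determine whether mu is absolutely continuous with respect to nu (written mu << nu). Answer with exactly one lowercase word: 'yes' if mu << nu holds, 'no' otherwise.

mu << nu means: every nu-null measurable set is also mu-null; equivalently, for every atom x, if nu({x}) = 0 then mu({x}) = 0.
Checking each atom:
  x1: nu = 0, mu = 0 -> consistent with mu << nu.
  x2: nu = 0, mu = 0 -> consistent with mu << nu.
  x3: nu = 0, mu = 0 -> consistent with mu << nu.
  x4: nu = 8/3 > 0 -> no constraint.
  x5: nu = 0, mu = 0 -> consistent with mu << nu.
  x6: nu = 1 > 0 -> no constraint.
No atom violates the condition. Therefore mu << nu.

yes


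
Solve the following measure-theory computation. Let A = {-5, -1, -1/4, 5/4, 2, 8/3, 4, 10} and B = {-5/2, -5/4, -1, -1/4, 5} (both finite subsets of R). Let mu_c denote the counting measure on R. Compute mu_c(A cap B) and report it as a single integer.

Counting measure on a finite set equals cardinality. mu_c(A cap B) = |A cap B| (elements appearing in both).
Enumerating the elements of A that also lie in B gives 2 element(s).
So mu_c(A cap B) = 2.

2


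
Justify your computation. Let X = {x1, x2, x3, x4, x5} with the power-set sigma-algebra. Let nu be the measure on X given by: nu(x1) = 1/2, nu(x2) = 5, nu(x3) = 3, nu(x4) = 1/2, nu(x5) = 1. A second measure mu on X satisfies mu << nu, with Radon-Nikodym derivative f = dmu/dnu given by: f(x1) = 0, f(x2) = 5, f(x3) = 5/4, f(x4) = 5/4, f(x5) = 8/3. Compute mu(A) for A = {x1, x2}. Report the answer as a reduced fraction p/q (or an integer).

By the defining property of the Radon-Nikodym derivative, for every measurable set A,
  mu(A) = integral_A f dnu.
Since nu is a discrete measure concentrated on the atoms of X, the integral over A reduces to the sum
  mu(A) = sum_{x in A} f(x) * nu({x}).
Computing each term:
  x1: f(x1) * nu(x1) = 0 * 1/2 = 0.
  x2: f(x2) * nu(x2) = 5 * 5 = 25.
Summing: mu(A) = 0 + 25 = 25.

25


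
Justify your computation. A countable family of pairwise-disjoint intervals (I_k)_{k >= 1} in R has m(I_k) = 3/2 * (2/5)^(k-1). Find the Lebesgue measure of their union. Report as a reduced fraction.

By countable additivity of the Lebesgue measure on pairwise disjoint measurable sets,
  m(union_{k >= 1} I_k) = sum_{k >= 1} m(I_k) = sum_{k >= 1} a * r^(k-1),
  with a = 3/2 and r = 2/5.
Since 0 < r = 2/5 < 1, the geometric series converges:
  sum_{k >= 1} a * r^(k-1) = a / (1 - r).
  = 3/2 / (1 - 2/5)
  = 3/2 / (3/5)
  = 5/2.

5/2


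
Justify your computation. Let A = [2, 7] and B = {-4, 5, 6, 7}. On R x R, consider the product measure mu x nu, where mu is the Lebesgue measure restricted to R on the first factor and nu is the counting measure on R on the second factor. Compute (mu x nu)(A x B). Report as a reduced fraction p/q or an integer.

For a measurable rectangle A x B, the product measure satisfies
  (mu x nu)(A x B) = mu(A) * nu(B).
  mu(A) = 5.
  nu(B) = 4.
  (mu x nu)(A x B) = 5 * 4 = 20.

20


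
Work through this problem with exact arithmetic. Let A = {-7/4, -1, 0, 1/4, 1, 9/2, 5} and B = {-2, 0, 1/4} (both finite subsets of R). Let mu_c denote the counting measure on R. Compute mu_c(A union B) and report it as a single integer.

Counting measure on a finite set equals cardinality. By inclusion-exclusion, |A union B| = |A| + |B| - |A cap B|.
|A| = 7, |B| = 3, |A cap B| = 2.
So mu_c(A union B) = 7 + 3 - 2 = 8.

8


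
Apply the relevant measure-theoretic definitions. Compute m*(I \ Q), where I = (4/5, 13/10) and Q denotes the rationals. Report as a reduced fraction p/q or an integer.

The interval I = (4/5, 13/10) has m(I) = 13/10 - 4/5 = 1/2 (endpoints are measure-zero, so open/closed/half-open agree). Write I = (I cap Q) u (I \ Q). The rationals in I are countable, so m*(I cap Q) = 0 (cover each rational by intervals whose total length is arbitrarily small). By countable subadditivity m*(I) <= m*(I cap Q) + m*(I \ Q), hence m*(I \ Q) >= m(I) = 1/2. The reverse inequality m*(I \ Q) <= m*(I) = 1/2 is trivial since (I \ Q) is a subset of I. Therefore m*(I \ Q) = 1/2.

1/2


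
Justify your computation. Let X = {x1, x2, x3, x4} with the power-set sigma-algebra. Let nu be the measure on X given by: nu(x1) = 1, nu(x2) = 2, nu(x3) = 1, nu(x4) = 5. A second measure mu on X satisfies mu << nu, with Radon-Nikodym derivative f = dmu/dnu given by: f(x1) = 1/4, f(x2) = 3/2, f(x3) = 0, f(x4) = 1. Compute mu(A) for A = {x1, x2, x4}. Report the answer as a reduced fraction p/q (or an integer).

By the defining property of the Radon-Nikodym derivative, for every measurable set A,
  mu(A) = integral_A f dnu.
Since nu is a discrete measure concentrated on the atoms of X, the integral over A reduces to the sum
  mu(A) = sum_{x in A} f(x) * nu({x}).
Computing each term:
  x1: f(x1) * nu(x1) = 1/4 * 1 = 1/4.
  x2: f(x2) * nu(x2) = 3/2 * 2 = 3.
  x4: f(x4) * nu(x4) = 1 * 5 = 5.
Summing: mu(A) = 1/4 + 3 + 5 = 33/4.

33/4


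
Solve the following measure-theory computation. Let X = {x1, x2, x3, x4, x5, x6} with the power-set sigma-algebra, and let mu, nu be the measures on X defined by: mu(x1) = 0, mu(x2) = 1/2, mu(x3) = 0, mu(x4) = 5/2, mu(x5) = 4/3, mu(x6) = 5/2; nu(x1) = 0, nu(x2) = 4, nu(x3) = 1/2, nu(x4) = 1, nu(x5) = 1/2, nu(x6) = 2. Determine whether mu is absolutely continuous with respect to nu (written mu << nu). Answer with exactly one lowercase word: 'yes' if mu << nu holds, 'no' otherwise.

mu << nu means: every nu-null measurable set is also mu-null; equivalently, for every atom x, if nu({x}) = 0 then mu({x}) = 0.
Checking each atom:
  x1: nu = 0, mu = 0 -> consistent with mu << nu.
  x2: nu = 4 > 0 -> no constraint.
  x3: nu = 1/2 > 0 -> no constraint.
  x4: nu = 1 > 0 -> no constraint.
  x5: nu = 1/2 > 0 -> no constraint.
  x6: nu = 2 > 0 -> no constraint.
No atom violates the condition. Therefore mu << nu.

yes


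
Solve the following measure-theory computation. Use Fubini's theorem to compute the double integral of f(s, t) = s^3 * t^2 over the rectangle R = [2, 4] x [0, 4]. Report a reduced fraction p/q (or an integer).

f(s, t) is a tensor product of a function of s and a function of t, and both factors are bounded continuous (hence Lebesgue integrable) on the rectangle, so Fubini's theorem applies:
  integral_R f d(m x m) = (integral_a1^b1 s^3 ds) * (integral_a2^b2 t^2 dt).
Inner integral in s: integral_{2}^{4} s^3 ds = (4^4 - 2^4)/4
  = 60.
Inner integral in t: integral_{0}^{4} t^2 dt = (4^3 - 0^3)/3
  = 64/3.
Product: (60) * (64/3) = 1280.

1280


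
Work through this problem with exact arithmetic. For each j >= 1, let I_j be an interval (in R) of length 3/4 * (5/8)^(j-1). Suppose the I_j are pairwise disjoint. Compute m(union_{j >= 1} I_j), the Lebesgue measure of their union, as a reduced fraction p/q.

By countable additivity of the Lebesgue measure on pairwise disjoint measurable sets,
  m(union_{j >= 1} I_j) = sum_{j >= 1} m(I_j) = sum_{j >= 1} a * r^(j-1),
  with a = 3/4 and r = 5/8.
Since 0 < r = 5/8 < 1, the geometric series converges:
  sum_{j >= 1} a * r^(j-1) = a / (1 - r).
  = 3/4 / (1 - 5/8)
  = 3/4 / (3/8)
  = 2.

2


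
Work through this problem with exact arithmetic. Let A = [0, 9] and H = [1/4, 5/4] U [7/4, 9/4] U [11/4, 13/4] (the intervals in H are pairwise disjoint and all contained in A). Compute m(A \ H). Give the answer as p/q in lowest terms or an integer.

The ambient interval has length m(A) = 9 - 0 = 9.
Since the holes are disjoint and sit inside A, by finite additivity
  m(H) = sum_i (b_i - a_i), and m(A \ H) = m(A) - m(H).
Computing the hole measures:
  m(H_1) = 5/4 - 1/4 = 1.
  m(H_2) = 9/4 - 7/4 = 1/2.
  m(H_3) = 13/4 - 11/4 = 1/2.
Summed: m(H) = 1 + 1/2 + 1/2 = 2.
So m(A \ H) = 9 - 2 = 7.

7


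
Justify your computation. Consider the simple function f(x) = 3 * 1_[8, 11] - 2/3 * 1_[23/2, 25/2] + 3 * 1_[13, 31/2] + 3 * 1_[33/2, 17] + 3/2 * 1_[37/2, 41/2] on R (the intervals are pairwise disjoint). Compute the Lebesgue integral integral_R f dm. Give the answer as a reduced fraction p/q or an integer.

For a simple function f = sum_i c_i * 1_{A_i} with disjoint A_i,
  integral f dm = sum_i c_i * m(A_i).
Lengths of the A_i:
  m(A_1) = 11 - 8 = 3.
  m(A_2) = 25/2 - 23/2 = 1.
  m(A_3) = 31/2 - 13 = 5/2.
  m(A_4) = 17 - 33/2 = 1/2.
  m(A_5) = 41/2 - 37/2 = 2.
Contributions c_i * m(A_i):
  (3) * (3) = 9.
  (-2/3) * (1) = -2/3.
  (3) * (5/2) = 15/2.
  (3) * (1/2) = 3/2.
  (3/2) * (2) = 3.
Total: 9 - 2/3 + 15/2 + 3/2 + 3 = 61/3.

61/3


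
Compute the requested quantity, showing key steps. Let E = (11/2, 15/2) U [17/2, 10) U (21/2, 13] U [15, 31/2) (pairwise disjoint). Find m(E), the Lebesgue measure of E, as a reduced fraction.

For pairwise disjoint intervals, m(union_i I_i) = sum_i m(I_i),
and m is invariant under swapping open/closed endpoints (single points have measure 0).
So m(E) = sum_i (b_i - a_i).
  I_1 has length 15/2 - 11/2 = 2.
  I_2 has length 10 - 17/2 = 3/2.
  I_3 has length 13 - 21/2 = 5/2.
  I_4 has length 31/2 - 15 = 1/2.
Summing:
  m(E) = 2 + 3/2 + 5/2 + 1/2 = 13/2.

13/2


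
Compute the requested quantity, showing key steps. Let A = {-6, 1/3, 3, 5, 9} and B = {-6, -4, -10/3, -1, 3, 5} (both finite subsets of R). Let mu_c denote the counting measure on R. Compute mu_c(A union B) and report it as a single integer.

Counting measure on a finite set equals cardinality. By inclusion-exclusion, |A union B| = |A| + |B| - |A cap B|.
|A| = 5, |B| = 6, |A cap B| = 3.
So mu_c(A union B) = 5 + 6 - 3 = 8.

8


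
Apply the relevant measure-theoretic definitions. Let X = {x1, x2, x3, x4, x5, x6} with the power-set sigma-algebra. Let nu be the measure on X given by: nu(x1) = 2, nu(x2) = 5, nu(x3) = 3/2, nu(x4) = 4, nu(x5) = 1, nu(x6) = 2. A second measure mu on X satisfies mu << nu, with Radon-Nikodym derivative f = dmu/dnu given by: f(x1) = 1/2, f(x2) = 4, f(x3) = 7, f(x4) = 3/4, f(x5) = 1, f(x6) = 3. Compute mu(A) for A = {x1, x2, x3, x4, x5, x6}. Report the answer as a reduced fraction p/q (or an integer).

By the defining property of the Radon-Nikodym derivative, for every measurable set A,
  mu(A) = integral_A f dnu.
Since nu is a discrete measure concentrated on the atoms of X, the integral over A reduces to the sum
  mu(A) = sum_{x in A} f(x) * nu({x}).
Computing each term:
  x1: f(x1) * nu(x1) = 1/2 * 2 = 1.
  x2: f(x2) * nu(x2) = 4 * 5 = 20.
  x3: f(x3) * nu(x3) = 7 * 3/2 = 21/2.
  x4: f(x4) * nu(x4) = 3/4 * 4 = 3.
  x5: f(x5) * nu(x5) = 1 * 1 = 1.
  x6: f(x6) * nu(x6) = 3 * 2 = 6.
Summing: mu(A) = 1 + 20 + 21/2 + 3 + 1 + 6 = 83/2.

83/2


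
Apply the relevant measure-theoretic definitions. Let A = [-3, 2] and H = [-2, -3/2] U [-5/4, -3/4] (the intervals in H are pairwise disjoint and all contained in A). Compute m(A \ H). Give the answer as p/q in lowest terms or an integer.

The ambient interval has length m(A) = 2 - (-3) = 5.
Since the holes are disjoint and sit inside A, by finite additivity
  m(H) = sum_i (b_i - a_i), and m(A \ H) = m(A) - m(H).
Computing the hole measures:
  m(H_1) = -3/2 - (-2) = 1/2.
  m(H_2) = -3/4 - (-5/4) = 1/2.
Summed: m(H) = 1/2 + 1/2 = 1.
So m(A \ H) = 5 - 1 = 4.

4


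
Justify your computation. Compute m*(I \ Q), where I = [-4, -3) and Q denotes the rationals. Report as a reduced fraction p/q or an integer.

The interval I = [-4, -3) has m(I) = -3 - (-4) = 1 (endpoints are measure-zero, so open/closed/half-open agree). Write I = (I cap Q) u (I \ Q). The rationals in I are countable, so m*(I cap Q) = 0 (cover each rational by intervals whose total length is arbitrarily small). By countable subadditivity m*(I) <= m*(I cap Q) + m*(I \ Q), hence m*(I \ Q) >= m(I) = 1. The reverse inequality m*(I \ Q) <= m*(I) = 1 is trivial since (I \ Q) is a subset of I. Therefore m*(I \ Q) = 1.

1


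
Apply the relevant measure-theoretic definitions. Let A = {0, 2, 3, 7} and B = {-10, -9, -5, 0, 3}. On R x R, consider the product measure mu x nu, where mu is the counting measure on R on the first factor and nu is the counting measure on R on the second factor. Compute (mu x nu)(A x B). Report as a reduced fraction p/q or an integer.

For a measurable rectangle A x B, the product measure satisfies
  (mu x nu)(A x B) = mu(A) * nu(B).
  mu(A) = 4.
  nu(B) = 5.
  (mu x nu)(A x B) = 4 * 5 = 20.

20


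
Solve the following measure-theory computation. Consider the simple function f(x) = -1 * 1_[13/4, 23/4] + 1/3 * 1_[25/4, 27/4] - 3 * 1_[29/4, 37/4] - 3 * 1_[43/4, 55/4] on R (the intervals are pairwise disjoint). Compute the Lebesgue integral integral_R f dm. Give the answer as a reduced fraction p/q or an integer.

For a simple function f = sum_i c_i * 1_{A_i} with disjoint A_i,
  integral f dm = sum_i c_i * m(A_i).
Lengths of the A_i:
  m(A_1) = 23/4 - 13/4 = 5/2.
  m(A_2) = 27/4 - 25/4 = 1/2.
  m(A_3) = 37/4 - 29/4 = 2.
  m(A_4) = 55/4 - 43/4 = 3.
Contributions c_i * m(A_i):
  (-1) * (5/2) = -5/2.
  (1/3) * (1/2) = 1/6.
  (-3) * (2) = -6.
  (-3) * (3) = -9.
Total: -5/2 + 1/6 - 6 - 9 = -52/3.

-52/3


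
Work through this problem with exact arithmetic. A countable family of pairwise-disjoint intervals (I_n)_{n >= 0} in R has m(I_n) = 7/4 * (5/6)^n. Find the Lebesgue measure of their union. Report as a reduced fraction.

By countable additivity of the Lebesgue measure on pairwise disjoint measurable sets,
  m(union_{n >= 0} I_n) = sum_{n >= 0} m(I_n) = sum_{n >= 0} a * r^n,
  with a = 7/4 and r = 5/6.
Since 0 < r = 5/6 < 1, the geometric series converges:
  sum_{n >= 0} a * r^n = a / (1 - r).
  = 7/4 / (1 - 5/6)
  = 7/4 / (1/6)
  = 21/2.

21/2


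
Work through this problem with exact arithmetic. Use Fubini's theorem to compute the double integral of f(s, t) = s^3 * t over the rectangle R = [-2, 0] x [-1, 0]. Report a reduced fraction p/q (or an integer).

f(s, t) is a tensor product of a function of s and a function of t, and both factors are bounded continuous (hence Lebesgue integrable) on the rectangle, so Fubini's theorem applies:
  integral_R f d(m x m) = (integral_a1^b1 s^3 ds) * (integral_a2^b2 t dt).
Inner integral in s: integral_{-2}^{0} s^3 ds = (0^4 - (-2)^4)/4
  = -4.
Inner integral in t: integral_{-1}^{0} t dt = (0^2 - (-1)^2)/2
  = -1/2.
Product: (-4) * (-1/2) = 2.

2


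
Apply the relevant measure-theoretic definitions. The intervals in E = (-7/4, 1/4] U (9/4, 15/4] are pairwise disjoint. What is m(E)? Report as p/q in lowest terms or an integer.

For pairwise disjoint intervals, m(union_i I_i) = sum_i m(I_i),
and m is invariant under swapping open/closed endpoints (single points have measure 0).
So m(E) = sum_i (b_i - a_i).
  I_1 has length 1/4 - (-7/4) = 2.
  I_2 has length 15/4 - 9/4 = 3/2.
Summing:
  m(E) = 2 + 3/2 = 7/2.

7/2


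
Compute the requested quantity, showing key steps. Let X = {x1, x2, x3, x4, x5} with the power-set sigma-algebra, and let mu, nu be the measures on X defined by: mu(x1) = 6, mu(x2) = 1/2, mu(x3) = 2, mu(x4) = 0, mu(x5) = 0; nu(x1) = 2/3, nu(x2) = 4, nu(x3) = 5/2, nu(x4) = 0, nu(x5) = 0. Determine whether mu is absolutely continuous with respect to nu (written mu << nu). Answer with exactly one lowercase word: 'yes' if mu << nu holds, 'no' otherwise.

mu << nu means: every nu-null measurable set is also mu-null; equivalently, for every atom x, if nu({x}) = 0 then mu({x}) = 0.
Checking each atom:
  x1: nu = 2/3 > 0 -> no constraint.
  x2: nu = 4 > 0 -> no constraint.
  x3: nu = 5/2 > 0 -> no constraint.
  x4: nu = 0, mu = 0 -> consistent with mu << nu.
  x5: nu = 0, mu = 0 -> consistent with mu << nu.
No atom violates the condition. Therefore mu << nu.

yes


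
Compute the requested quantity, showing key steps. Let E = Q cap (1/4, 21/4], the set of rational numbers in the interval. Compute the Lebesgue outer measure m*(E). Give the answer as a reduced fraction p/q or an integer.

E = Q cap (1/4, 21/4] is a subset of Q, which is countable. Enumerate Q = {q_1, q_2, ...}; for any eps > 0, cover q_k by the open interval (q_k - eps/2^(k+1), q_k + eps/2^(k+1)), of length eps/2^k. The total cover length is sum_{k>=1} eps/2^k = eps. Hence m*(E) <= m*(Q) <= eps for every eps > 0, and since outer measure is non-negative, m*(E) = 0.

0


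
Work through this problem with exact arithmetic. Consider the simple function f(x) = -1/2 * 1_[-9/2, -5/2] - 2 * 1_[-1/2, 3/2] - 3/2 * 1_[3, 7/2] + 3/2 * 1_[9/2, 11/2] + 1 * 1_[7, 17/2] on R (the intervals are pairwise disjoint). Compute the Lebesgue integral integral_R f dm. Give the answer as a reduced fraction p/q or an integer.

For a simple function f = sum_i c_i * 1_{A_i} with disjoint A_i,
  integral f dm = sum_i c_i * m(A_i).
Lengths of the A_i:
  m(A_1) = -5/2 - (-9/2) = 2.
  m(A_2) = 3/2 - (-1/2) = 2.
  m(A_3) = 7/2 - 3 = 1/2.
  m(A_4) = 11/2 - 9/2 = 1.
  m(A_5) = 17/2 - 7 = 3/2.
Contributions c_i * m(A_i):
  (-1/2) * (2) = -1.
  (-2) * (2) = -4.
  (-3/2) * (1/2) = -3/4.
  (3/2) * (1) = 3/2.
  (1) * (3/2) = 3/2.
Total: -1 - 4 - 3/4 + 3/2 + 3/2 = -11/4.

-11/4


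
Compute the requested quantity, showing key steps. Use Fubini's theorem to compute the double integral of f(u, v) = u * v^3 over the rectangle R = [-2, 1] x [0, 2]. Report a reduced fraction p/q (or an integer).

f(u, v) is a tensor product of a function of u and a function of v, and both factors are bounded continuous (hence Lebesgue integrable) on the rectangle, so Fubini's theorem applies:
  integral_R f d(m x m) = (integral_a1^b1 u du) * (integral_a2^b2 v^3 dv).
Inner integral in u: integral_{-2}^{1} u du = (1^2 - (-2)^2)/2
  = -3/2.
Inner integral in v: integral_{0}^{2} v^3 dv = (2^4 - 0^4)/4
  = 4.
Product: (-3/2) * (4) = -6.

-6


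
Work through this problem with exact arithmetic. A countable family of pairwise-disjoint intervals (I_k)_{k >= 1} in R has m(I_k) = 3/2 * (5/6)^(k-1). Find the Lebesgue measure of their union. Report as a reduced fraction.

By countable additivity of the Lebesgue measure on pairwise disjoint measurable sets,
  m(union_{k >= 1} I_k) = sum_{k >= 1} m(I_k) = sum_{k >= 1} a * r^(k-1),
  with a = 3/2 and r = 5/6.
Since 0 < r = 5/6 < 1, the geometric series converges:
  sum_{k >= 1} a * r^(k-1) = a / (1 - r).
  = 3/2 / (1 - 5/6)
  = 3/2 / (1/6)
  = 9.

9


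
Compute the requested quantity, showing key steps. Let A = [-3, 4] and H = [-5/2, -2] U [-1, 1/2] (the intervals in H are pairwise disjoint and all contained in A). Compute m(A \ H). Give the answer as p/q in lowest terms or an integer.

The ambient interval has length m(A) = 4 - (-3) = 7.
Since the holes are disjoint and sit inside A, by finite additivity
  m(H) = sum_i (b_i - a_i), and m(A \ H) = m(A) - m(H).
Computing the hole measures:
  m(H_1) = -2 - (-5/2) = 1/2.
  m(H_2) = 1/2 - (-1) = 3/2.
Summed: m(H) = 1/2 + 3/2 = 2.
So m(A \ H) = 7 - 2 = 5.

5


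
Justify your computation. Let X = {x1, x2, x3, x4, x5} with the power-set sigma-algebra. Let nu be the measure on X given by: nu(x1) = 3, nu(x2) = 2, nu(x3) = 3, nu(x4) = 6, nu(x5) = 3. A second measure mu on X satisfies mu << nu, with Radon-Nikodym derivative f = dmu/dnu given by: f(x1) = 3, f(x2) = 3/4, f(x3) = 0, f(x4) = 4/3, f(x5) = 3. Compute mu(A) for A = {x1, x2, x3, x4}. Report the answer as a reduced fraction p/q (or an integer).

By the defining property of the Radon-Nikodym derivative, for every measurable set A,
  mu(A) = integral_A f dnu.
Since nu is a discrete measure concentrated on the atoms of X, the integral over A reduces to the sum
  mu(A) = sum_{x in A} f(x) * nu({x}).
Computing each term:
  x1: f(x1) * nu(x1) = 3 * 3 = 9.
  x2: f(x2) * nu(x2) = 3/4 * 2 = 3/2.
  x3: f(x3) * nu(x3) = 0 * 3 = 0.
  x4: f(x4) * nu(x4) = 4/3 * 6 = 8.
Summing: mu(A) = 9 + 3/2 + 0 + 8 = 37/2.

37/2


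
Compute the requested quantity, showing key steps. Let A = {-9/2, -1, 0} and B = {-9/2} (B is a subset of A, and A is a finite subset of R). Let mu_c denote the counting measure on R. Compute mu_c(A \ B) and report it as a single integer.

Counting measure assigns mu_c(E) = |E| (number of elements) when E is finite. For B subset A, A \ B is the set of elements of A not in B, so |A \ B| = |A| - |B|.
|A| = 3, |B| = 1, so mu_c(A \ B) = 3 - 1 = 2.

2


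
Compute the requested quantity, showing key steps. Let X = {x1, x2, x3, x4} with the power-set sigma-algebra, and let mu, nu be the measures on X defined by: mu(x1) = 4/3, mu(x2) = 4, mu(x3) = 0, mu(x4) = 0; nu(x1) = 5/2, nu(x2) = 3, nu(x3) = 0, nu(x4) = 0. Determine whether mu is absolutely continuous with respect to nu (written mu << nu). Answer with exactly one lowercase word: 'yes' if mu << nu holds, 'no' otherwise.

mu << nu means: every nu-null measurable set is also mu-null; equivalently, for every atom x, if nu({x}) = 0 then mu({x}) = 0.
Checking each atom:
  x1: nu = 5/2 > 0 -> no constraint.
  x2: nu = 3 > 0 -> no constraint.
  x3: nu = 0, mu = 0 -> consistent with mu << nu.
  x4: nu = 0, mu = 0 -> consistent with mu << nu.
No atom violates the condition. Therefore mu << nu.

yes


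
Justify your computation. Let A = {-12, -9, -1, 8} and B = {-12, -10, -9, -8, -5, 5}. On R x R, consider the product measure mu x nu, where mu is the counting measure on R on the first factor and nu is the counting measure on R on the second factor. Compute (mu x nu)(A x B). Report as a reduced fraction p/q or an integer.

For a measurable rectangle A x B, the product measure satisfies
  (mu x nu)(A x B) = mu(A) * nu(B).
  mu(A) = 4.
  nu(B) = 6.
  (mu x nu)(A x B) = 4 * 6 = 24.

24


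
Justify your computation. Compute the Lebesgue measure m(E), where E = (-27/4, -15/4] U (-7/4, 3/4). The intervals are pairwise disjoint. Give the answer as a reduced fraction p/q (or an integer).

For pairwise disjoint intervals, m(union_i I_i) = sum_i m(I_i),
and m is invariant under swapping open/closed endpoints (single points have measure 0).
So m(E) = sum_i (b_i - a_i).
  I_1 has length -15/4 - (-27/4) = 3.
  I_2 has length 3/4 - (-7/4) = 5/2.
Summing:
  m(E) = 3 + 5/2 = 11/2.

11/2


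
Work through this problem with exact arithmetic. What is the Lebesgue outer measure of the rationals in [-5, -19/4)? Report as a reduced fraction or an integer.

E = Q cap [-5, -19/4) is a subset of Q, which is countable. Enumerate Q = {q_1, q_2, ...}; for any eps > 0, cover q_k by the open interval (q_k - eps/2^(k+1), q_k + eps/2^(k+1)), of length eps/2^k. The total cover length is sum_{k>=1} eps/2^k = eps. Hence m*(E) <= m*(Q) <= eps for every eps > 0, and since outer measure is non-negative, m*(E) = 0.

0


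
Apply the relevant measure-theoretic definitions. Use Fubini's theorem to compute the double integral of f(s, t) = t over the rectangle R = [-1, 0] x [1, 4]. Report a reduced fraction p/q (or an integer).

f(s, t) is a tensor product of a function of s and a function of t, and both factors are bounded continuous (hence Lebesgue integrable) on the rectangle, so Fubini's theorem applies:
  integral_R f d(m x m) = (integral_a1^b1 1 ds) * (integral_a2^b2 t dt).
Inner integral in s: integral_{-1}^{0} 1 ds = (0^1 - (-1)^1)/1
  = 1.
Inner integral in t: integral_{1}^{4} t dt = (4^2 - 1^2)/2
  = 15/2.
Product: (1) * (15/2) = 15/2.

15/2


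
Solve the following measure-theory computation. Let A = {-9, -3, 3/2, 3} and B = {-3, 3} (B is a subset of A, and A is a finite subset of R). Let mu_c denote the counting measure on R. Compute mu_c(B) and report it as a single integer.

Counting measure assigns mu_c(E) = |E| (number of elements) when E is finite.
B has 2 element(s), so mu_c(B) = 2.

2


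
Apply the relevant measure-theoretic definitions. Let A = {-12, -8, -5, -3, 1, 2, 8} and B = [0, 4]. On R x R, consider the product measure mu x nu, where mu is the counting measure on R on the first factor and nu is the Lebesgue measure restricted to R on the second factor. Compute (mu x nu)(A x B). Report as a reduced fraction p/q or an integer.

For a measurable rectangle A x B, the product measure satisfies
  (mu x nu)(A x B) = mu(A) * nu(B).
  mu(A) = 7.
  nu(B) = 4.
  (mu x nu)(A x B) = 7 * 4 = 28.

28
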